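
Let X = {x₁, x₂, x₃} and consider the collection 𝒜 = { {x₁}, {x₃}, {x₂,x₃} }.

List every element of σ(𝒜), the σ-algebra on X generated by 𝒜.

Begin from { {}, {x₁}, {x₃}, {x₂,x₃}, X } (that is, 𝒜 plus ∅ and X).
Pass 1: 2 new —
  {x₁,x₂}  = ᶜ of {x₃}
  {x₁,x₃}  = {x₃} ∪ {x₁}
  — 7 sets.
Pass 2: 1 new —
  {x₂}  = ᶜ of {x₁,x₃}
  — 8 sets.
Pass 3: already closed under ᶜ and ∪.

Hence σ(𝒜) has 8 members: { {}, {x₁}, {x₂}, {x₃}, {x₁,x₂}, {x₁,x₃}, {x₂,x₃}, X }.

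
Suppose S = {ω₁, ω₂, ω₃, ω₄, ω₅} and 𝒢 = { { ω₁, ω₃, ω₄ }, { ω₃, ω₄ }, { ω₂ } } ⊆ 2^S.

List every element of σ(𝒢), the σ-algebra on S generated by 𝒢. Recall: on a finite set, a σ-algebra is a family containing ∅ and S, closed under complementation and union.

Start: 𝒢 ∪ {∅, S} = { {  }, { ω₂ }, { ω₃, ω₄ }, { ω₁, ω₃, ω₄ }, S }.
Pass 1 (5 new):
  { ω₂, ω₅ }  = S∖{ ω₁, ω₃, ω₄ }
  { ω₁, ω₂, ω₅ }  = S∖{ ω₃, ω₄ }
  { ω₂, ω₃, ω₄ }  = { ω₃, ω₄ } ∪ { ω₂ }
  { ω₁, ω₂, ω₃, ω₄ }  = { ω₁, ω₃, ω₄ } ∪ { ω₂ }
  { ω₁, ω₃, ω₄, ω₅ }  = S∖{ ω₂ }
Pass 2. New:
  { ω₅ }  = S∖{ ω₁, ω₂, ω₃, ω₄ }
  { ω₁, ω₅ }  = S∖{ ω₂, ω₃, ω₄ }
  { ω₂, ω₃, ω₄, ω₅ }  = { ω₂, ω₅ } ∪ { ω₃, ω₄ }
Pass 3. New:
  { ω₁ }  = S∖{ ω₂, ω₃, ω₄, ω₅ }
  { ω₃, ω₄, ω₅ }  = { ω₃, ω₄ } ∪ { ω₅ }
Pass 4: 1 new —
  { ω₁, ω₂ }  = S∖{ ω₃, ω₄, ω₅ }
Pass 5: stable.

Therefore σ(𝒢) = { {  }, { ω₁ }, { ω₂ }, { ω₅ }, { ω₁, ω₂ }, { ω₁, ω₅ }, { ω₂, ω₅ }, { ω₃, ω₄ }, { ω₁, ω₂, ω₅ }, { ω₁, ω₃, ω₄ }, { ω₂, ω₃, ω₄ }, { ω₃, ω₄, ω₅ }, { ω₁, ω₂, ω₃, ω₄ }, { ω₁, ω₃, ω₄, ω₅ }, { ω₂, ω₃, ω₄, ω₅ }, S } (|σ(𝒢)| = 16).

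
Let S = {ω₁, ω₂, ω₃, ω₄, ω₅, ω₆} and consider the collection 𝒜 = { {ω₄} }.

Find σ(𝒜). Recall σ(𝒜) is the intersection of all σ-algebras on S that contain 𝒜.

Begin from { ∅, {ω₄}, S } (that is, 𝒜 plus ∅ and S).
Iteration 1 adds 1:
  {ω₁, ω₂, ω₃, ω₅, ω₆}  = ᶜ of {ω₄}
  [4 total]
Iteration 2: closed — nothing new.

Therefore σ(𝒜) = { ∅, {ω₄}, {ω₁, ω₂, ω₃, ω₅, ω₆}, S } (|σ(𝒜)| = 4).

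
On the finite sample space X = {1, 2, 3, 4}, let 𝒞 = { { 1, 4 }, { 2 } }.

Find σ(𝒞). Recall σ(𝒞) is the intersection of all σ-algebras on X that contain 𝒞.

Answer: σ(𝒞) = { {}, { 2 }, { 3 }, { 1, 4 }, { 2, 3 }, { 1, 2, 4 }, { 1, 3, 4 }, X }

Derivation:
Initial family (4 sets): { {}, { 2 }, { 1, 4 }, X }.
Step 1 (3 new):
  { 2, 3 }  = complement { 1, 4 }
  { 1, 2, 4 }  = { 2 } ∪ { 1, 4 }
  { 1, 3, 4 }  = complement { 2 }
  (now 7)
Step 2: +1 →
  { 3 }  = complement { 1, 2, 4 }
  (now 8)
Step 3: no new sets; the family is a σ-algebra.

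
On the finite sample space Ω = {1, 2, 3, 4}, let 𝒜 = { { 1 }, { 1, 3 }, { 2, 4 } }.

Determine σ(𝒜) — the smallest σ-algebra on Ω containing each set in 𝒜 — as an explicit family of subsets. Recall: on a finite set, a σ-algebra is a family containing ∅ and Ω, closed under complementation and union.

Answer: σ(𝒜) = { {}, { 1 }, { 3 }, { 1, 3 }, { 2, 4 }, { 1, 2, 4 }, { 2, 3, 4 }, Ω }

Trace:
Start: 𝒜 ∪ {∅, Ω} = { {}, { 1 }, { 1, 3 }, { 2, 4 }, Ω }.
Iteration 1: 2 new —
  { 1, 2, 4 }  = { 2, 4 } ∪ { 1 }
  { 2, 3, 4 }  = { 1 }ᶜ
  (now 7)
Iteration 2: 1 new —
  { 3 }  = { 1, 2, 4 }ᶜ
  (now 8)
Iteration 3: already closed under ᶜ and ∪.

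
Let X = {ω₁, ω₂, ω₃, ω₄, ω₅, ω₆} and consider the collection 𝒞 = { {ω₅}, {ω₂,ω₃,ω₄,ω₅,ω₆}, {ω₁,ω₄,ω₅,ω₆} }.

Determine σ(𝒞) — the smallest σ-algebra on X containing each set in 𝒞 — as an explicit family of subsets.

Answer: σ(𝒞) = { ∅, {ω₁}, {ω₅}, {ω₁,ω₅}, {ω₂,ω₃}, {ω₄,ω₆}, {ω₁,ω₂,ω₃}, {ω₁,ω₄,ω₆}, {ω₂,ω₃,ω₅}, {ω₄,ω₅,ω₆}, {ω₁,ω₂,ω₃,ω₅}, {ω₁,ω₄,ω₅,ω₆}, {ω₂,ω₃,ω₄,ω₆}, {ω₁,ω₂,ω₃,ω₄,ω₆}, {ω₂,ω₃,ω₄,ω₅,ω₆}, X }

Check:
Begin from { ∅, {ω₅}, {ω₁,ω₄,ω₅,ω₆}, {ω₂,ω₃,ω₄,ω₅,ω₆}, X } (that is, 𝒞 plus ∅ and X).
Iteration 1 adds 3:
  {ω₁}  = X∖{ω₂,ω₃,ω₄,ω₅,ω₆}
  {ω₂,ω₃}  = X∖{ω₁,ω₄,ω₅,ω₆}
  {ω₁,ω₂,ω₃,ω₄,ω₆}  = X∖{ω₅}
  — 8 sets.
Iteration 2 (3 new):
  {ω₁,ω₅}  = {ω₅} ∪ {ω₁}
  {ω₁,ω₂,ω₃}  = {ω₂,ω₃} ∪ {ω₁}
  {ω₂,ω₃,ω₅}  = {ω₂,ω₃} ∪ {ω₅}
  — 11 sets.
Iteration 3 adds 4:
  {ω₁,ω₄,ω₆}  = X∖{ω₂,ω₃,ω₅}
  {ω₄,ω₅,ω₆}  = X∖{ω₁,ω₂,ω₃}
  {ω₁,ω₂,ω₃,ω₅}  = {ω₂,ω₃,ω₅} ∪ {ω₁,ω₂,ω₃}
  {ω₂,ω₃,ω₄,ω₆}  = X∖{ω₁,ω₅}
  — 15 sets.
Iteration 4 (1 new):
  {ω₄,ω₆}  = X∖{ω₁,ω₂,ω₃,ω₅}
  — 16 sets.
Iteration 5 adds nothing — fixpoint reached.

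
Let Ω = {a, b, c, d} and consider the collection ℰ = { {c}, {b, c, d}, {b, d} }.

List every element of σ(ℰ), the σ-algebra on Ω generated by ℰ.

|σ(ℰ)| = 8.  σ(ℰ) = { {}, {a}, {c}, {a, c}, {b, d}, {a, b, d}, {b, c, d}, Ω }

Trace:
Take S₀ = ℰ ∪ {∅, Ω} = { {}, {c}, {b, d}, {b, c, d}, Ω }.
Round 1: 3 new —
  {a}  = {b, c, d}ᶜ
  {a, c}  = {b, d}ᶜ
  {a, b, d}  = {c}ᶜ
  |family| = 8
Round 2: closed — nothing new.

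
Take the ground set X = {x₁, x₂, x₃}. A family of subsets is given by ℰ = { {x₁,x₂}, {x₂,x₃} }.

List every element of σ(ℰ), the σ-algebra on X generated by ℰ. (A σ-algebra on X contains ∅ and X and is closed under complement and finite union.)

Seed the family with ℰ together with ∅ and X: { ∅, {x₁,x₂}, {x₂,x₃}, X }.
Iteration 1 (2 new):
  {x₁}  = ᶜ of {x₂,x₃}
  {x₃}  = ᶜ of {x₁,x₂}
  [6 total]
Iteration 2 adds 1:
  {x₁,x₃}  = {x₃} ∪ {x₁}
  [7 total]
Iteration 3 (1 new):
  {x₂}  = ᶜ of {x₁,x₃}
  [8 total]
Iteration 4: no new sets; the family is a σ-algebra.

σ(ℰ) = { ∅, {x₁}, {x₂}, {x₃}, {x₁,x₂}, {x₁,x₃}, {x₂,x₃}, X }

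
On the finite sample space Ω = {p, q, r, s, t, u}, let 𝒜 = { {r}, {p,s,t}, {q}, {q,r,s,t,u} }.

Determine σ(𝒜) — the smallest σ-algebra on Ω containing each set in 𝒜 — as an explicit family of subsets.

Take S₀ = 𝒜 ∪ {∅, Ω} = { {}, {q}, {r}, {p,s,t}, {q,r,s,t,u}, Ω }.
Pass 1 (7 new):
  {p}  = ᶜ of {q,r,s,t,u}
  {q,r}  = {r} ∪ {q}
  {q,r,u}  = ᶜ of {p,s,t}
  {p,q,s,t}  = {p,s,t} ∪ {q}
  {p,r,s,t}  = {p,s,t} ∪ {r}
  {p,q,s,t,u}  = ᶜ of {r}
  {p,r,s,t,u}  = ᶜ of {q}
  (now 13)
Pass 2 (8 new):
  {p,q}  = {q} ∪ {p}
  {p,r}  = {r} ∪ {p}
  {q,u}  = ᶜ of {p,r,s,t}
  {r,u}  = ᶜ of {p,q,s,t}
  {p,q,r}  = {q,r} ∪ {p}
  {p,q,r,u}  = {q,r,u} ∪ {p}
  {p,s,t,u}  = ᶜ of {q,r}
  {p,q,r,s,t}  = {p,s,t} ∪ {q,r}
  (now 21)
Pass 3: 7 new —
  {u}  = ᶜ of {p,q,r,s,t}
  {s,t}  = ᶜ of {p,q,r,u}
  {p,q,u}  = {p,q} ∪ {q,u}
  {p,r,u}  = {p,r} ∪ {r,u}
  {s,t,u}  = ᶜ of {p,q,r}
  {q,s,t,u}  = ᶜ of {p,r}
  {r,s,t,u}  = ᶜ of {p,q}
  (now 28)
Pass 4: +4 →
  {p,u}  = {u} ∪ {p}
  {q,s,t}  = ᶜ of {p,r,u}
  {r,s,t}  = ᶜ of {p,q,u}
  {q,r,s,t}  = {s,t} ∪ {q,r}
  (now 32)
Pass 5 adds nothing — fixpoint reached.

|σ(𝒜)| = 32.  σ(𝒜) = { {}, {p}, {q}, {r}, {u}, {p,q}, {p,r}, {p,u}, {q,r}, {q,u}, {r,u}, {s,t}, {p,q,r}, {p,q,u}, {p,r,u}, {p,s,t}, {q,r,u}, {q,s,t}, {r,s,t}, {s,t,u}, {p,q,r,u}, {p,q,s,t}, {p,r,s,t}, {p,s,t,u}, {q,r,s,t}, {q,s,t,u}, {r,s,t,u}, {p,q,r,s,t}, {p,q,s,t,u}, {p,r,s,t,u}, {q,r,s,t,u}, Ω }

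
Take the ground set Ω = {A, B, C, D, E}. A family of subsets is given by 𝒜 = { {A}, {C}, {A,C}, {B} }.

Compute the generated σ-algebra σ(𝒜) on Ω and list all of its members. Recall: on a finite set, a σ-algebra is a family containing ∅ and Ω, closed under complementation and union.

Begin from { ∅, {A}, {B}, {C}, {A,C}, Ω } (that is, 𝒜 plus ∅ and Ω).
Pass 1: 7 new —
  {A,B}  = {B} ∪ {A}
  {B,C}  = {C} ∪ {B}
  {A,B,C}  = {A,C} ∪ {B}
  {B,D,E}  = {A,C}ᶜ
  {A,B,D,E}  = {C}ᶜ
  {A,C,D,E}  = {B}ᶜ
  {B,C,D,E}  = {A}ᶜ
  — 13 sets.
Pass 2. New:
  {D,E}  = {A,B,C}ᶜ
  {A,D,E}  = {B,C}ᶜ
  {C,D,E}  = {A,B}ᶜ
  — 16 sets.
Pass 3 adds nothing — fixpoint reached.

Therefore σ(𝒜) = { ∅, {A}, {B}, {C}, {A,B}, {A,C}, {B,C}, {D,E}, {A,B,C}, {A,D,E}, {B,D,E}, {C,D,E}, {A,B,D,E}, {A,C,D,E}, {B,C,D,E}, Ω } (|σ(𝒜)| = 16).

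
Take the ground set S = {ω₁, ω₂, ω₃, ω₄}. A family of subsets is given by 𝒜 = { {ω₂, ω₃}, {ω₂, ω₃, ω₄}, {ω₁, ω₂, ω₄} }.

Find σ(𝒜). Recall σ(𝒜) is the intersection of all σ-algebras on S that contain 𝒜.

σ(𝒜) = { {}, {ω₁}, {ω₂}, {ω₃}, {ω₄}, {ω₁, ω₂}, {ω₁, ω₃}, {ω₁, ω₄}, {ω₂, ω₃}, {ω₂, ω₄}, {ω₃, ω₄}, {ω₁, ω₂, ω₃}, {ω₁, ω₂, ω₄}, {ω₁, ω₃, ω₄}, {ω₂, ω₃, ω₄}, S }

Working:
Begin from { {}, {ω₂, ω₃}, {ω₁, ω₂, ω₄}, {ω₂, ω₃, ω₄}, S } (that is, 𝒜 plus ∅ and S).
Pass 1 (3 new):
  {ω₁}  = complement {ω₂, ω₃, ω₄}
  {ω₃}  = complement {ω₁, ω₂, ω₄}
  {ω₁, ω₄}  = complement {ω₂, ω₃}
  [8 total]
Pass 2 adds 3:
  {ω₁, ω₃}  = {ω₃} ∪ {ω₁}
  {ω₁, ω₂, ω₃}  = {ω₂, ω₃} ∪ {ω₁}
  {ω₁, ω₃, ω₄}  = {ω₃} ∪ {ω₁, ω₄}
  [11 total]
Pass 3: 3 new —
  {ω₂}  = complement {ω₁, ω₃, ω₄}
  {ω₄}  = complement {ω₁, ω₂, ω₃}
  {ω₂, ω₄}  = complement {ω₁, ω₃}
  [14 total]
Pass 4: +2 →
  {ω₁, ω₂}  = {ω₂} ∪ {ω₁}
  {ω₃, ω₄}  = {ω₃} ∪ {ω₄}
  [16 total]
Pass 5 adds nothing — fixpoint reached.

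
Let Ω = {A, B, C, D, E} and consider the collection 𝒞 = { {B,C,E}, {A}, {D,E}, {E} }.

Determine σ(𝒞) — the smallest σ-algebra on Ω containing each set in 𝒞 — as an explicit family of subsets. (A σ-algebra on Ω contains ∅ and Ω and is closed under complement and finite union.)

Seed the family with 𝒞 together with ∅ and Ω: { ∅, {A}, {E}, {D,E}, {B,C,E}, Ω }.
Step 1: +7 →
  {A,D}  = complement {B,C,E}
  {A,E}  = {E} ∪ {A}
  {A,B,C}  = complement {D,E}
  {A,D,E}  = {D,E} ∪ {A}
  {A,B,C,D}  = complement {E}
  {A,B,C,E}  = {B,C,E} ∪ {A}
  {B,C,D,E}  = complement {A}
Step 2 adds 3:
  {D}  = complement {A,B,C,E}
  {B,C}  = complement {A,D,E}
  {B,C,D}  = complement {A,E}
Step 3: no new sets; the family is a σ-algebra.

σ(𝒞) = { ∅, {A}, {D}, {E}, {A,D}, {A,E}, {B,C}, {D,E}, {A,B,C}, {A,D,E}, {B,C,D}, {B,C,E}, {A,B,C,D}, {A,B,C,E}, {B,C,D,E}, Ω }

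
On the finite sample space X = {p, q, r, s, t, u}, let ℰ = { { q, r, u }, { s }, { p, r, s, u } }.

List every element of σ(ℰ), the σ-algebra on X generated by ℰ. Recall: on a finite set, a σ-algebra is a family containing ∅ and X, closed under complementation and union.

σ(ℰ) = { {  }, { p }, { q }, { s }, { t }, { p, q }, { p, s }, { p, t }, { q, s }, { q, t }, { r, u }, { s, t }, { p, q, s }, { p, q, t }, { p, r, u }, { p, s, t }, { q, r, u }, { q, s, t }, { r, s, u }, { r, t, u }, { p, q, r, u }, { p, q, s, t }, { p, r, s, u }, { p, r, t, u }, { q, r, s, u }, { q, r, t, u }, { r, s, t, u }, { p, q, r, s, u }, { p, q, r, t, u }, { p, r, s, t, u }, { q, r, s, t, u }, X }

Trace:
Begin from { {  }, { s }, { q, r, u }, { p, r, s, u }, X } (that is, ℰ plus ∅ and X).
Iteration 1. New:
  { q, t }  = ᶜ of { p, r, s, u }
  { p, s, t }  = ᶜ of { q, r, u }
  { q, r, s, u }  = { s } ∪ { q, r, u }
  { p, q, r, s, u }  = { p, r, s, u } ∪ { q, r, u }
  { p, q, r, t, u }  = ᶜ of { s }
  (now 10)
Iteration 2. New:
  { t }  = ᶜ of { p, q, r, s, u }
  { p, t }  = ᶜ of { q, r, s, u }
  { q, s, t }  = { q, t } ∪ { s }
  { p, q, s, t }  = { p, s, t } ∪ { q, t }
  { q, r, t, u }  = { q, t } ∪ { q, r, u }
  { p, r, s, t, u }  = { p, s, t } ∪ { p, r, s, u }
  { q, r, s, t, u }  = { q, t } ∪ { q, r, s, u }
  (now 17)
Iteration 3 adds 7:
  { p }  = ᶜ of { q, r, s, t, u }
  { q }  = ᶜ of { p, r, s, t, u }
  { p, s }  = ᶜ of { q, r, t, u }
  { r, u }  = ᶜ of { p, q, s, t }
  { s, t }  = { s } ∪ { t }
  { p, q, t }  = { q, t } ∪ { p, t }
  { p, r, u }  = ᶜ of { q, s, t }
  (now 24)
Iteration 4: +8 →
  { p, q }  = { p } ∪ { q }
  { q, s }  = { q } ∪ { s }
  { p, q, s }  = { q } ∪ { p, s }
  { r, s, u }  = ᶜ of { p, q, t }
  { r, t, u }  = { t } ∪ { r, u }
  { p, q, r, u }  = ᶜ of { s, t }
  { p, r, t, u }  = { p, r, u } ∪ { t }
  { r, s, t, u }  = { s, t } ∪ { r, u }
  (now 32)
Iteration 5: closed — nothing new.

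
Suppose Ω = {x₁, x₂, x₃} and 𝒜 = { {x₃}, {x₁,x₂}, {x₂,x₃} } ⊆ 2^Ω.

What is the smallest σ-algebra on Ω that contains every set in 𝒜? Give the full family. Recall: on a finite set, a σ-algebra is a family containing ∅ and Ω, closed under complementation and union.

|σ(𝒜)| = 8.  σ(𝒜) = { {}, {x₁}, {x₂}, {x₃}, {x₁,x₂}, {x₁,x₃}, {x₂,x₃}, Ω }

Trace:
Take S₀ = 𝒜 ∪ {∅, Ω} = { {}, {x₃}, {x₁,x₂}, {x₂,x₃}, Ω }.
Iteration 1: 1 new —
  {x₁}  = Ω∖{x₂,x₃}
  [6 total]
Iteration 2. New:
  {x₁,x₃}  = {x₃} ∪ {x₁}
  [7 total]
Iteration 3 (1 new):
  {x₂}  = Ω∖{x₁,x₃}
  [8 total]
Iteration 4: already closed under ᶜ and ∪.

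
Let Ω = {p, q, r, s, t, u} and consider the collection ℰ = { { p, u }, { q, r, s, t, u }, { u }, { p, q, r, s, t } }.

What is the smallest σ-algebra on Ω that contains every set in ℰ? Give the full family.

Start: ℰ ∪ {∅, Ω} = { {  }, { u }, { p, u }, { p, q, r, s, t }, { q, r, s, t, u }, Ω }.
Step 1: +2 →
  { p }  = { q, r, s, t, u }ᶜ
  { q, r, s, t }  = { p, u }ᶜ
  (now 8)
Step 2: stable.

|σ(ℰ)| = 8.  σ(ℰ) = { {  }, { p }, { u }, { p, u }, { q, r, s, t }, { p, q, r, s, t }, { q, r, s, t, u }, Ω }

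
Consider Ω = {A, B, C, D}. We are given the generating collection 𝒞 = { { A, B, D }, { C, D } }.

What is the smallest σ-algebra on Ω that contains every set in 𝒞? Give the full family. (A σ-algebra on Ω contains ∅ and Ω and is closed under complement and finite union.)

Start: 𝒞 ∪ {∅, Ω} = { ∅, { C, D }, { A, B, D }, Ω }.
Step 1. New:
  { C }  = Ω∖{ A, B, D }
  { A, B }  = Ω∖{ C, D }
  |family| = 6
Step 2: 1 new —
  { A, B, C }  = { C } ∪ { A, B }
  |family| = 7
Step 3. New:
  { D }  = Ω∖{ A, B, C }
  |family| = 8
Step 4: no new sets; the family is a σ-algebra.

Hence σ(𝒞) has 8 members: { ∅, { C }, { D }, { A, B }, { C, D }, { A, B, C }, { A, B, D }, Ω }.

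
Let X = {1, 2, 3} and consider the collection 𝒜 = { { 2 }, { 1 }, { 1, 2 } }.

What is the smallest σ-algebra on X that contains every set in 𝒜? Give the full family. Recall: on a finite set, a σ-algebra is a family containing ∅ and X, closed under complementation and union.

Initial family (5 sets): { {  }, { 1 }, { 2 }, { 1, 2 }, X }.
Step 1 (3 new):
  { 3 }  = { 1, 2 }ᶜ
  { 1, 3 }  = { 2 }ᶜ
  { 2, 3 }  = { 1 }ᶜ
  [8 total]
Step 2 adds nothing — fixpoint reached.

Hence σ(𝒜) has 8 members: { {  }, { 1 }, { 2 }, { 3 }, { 1, 2 }, { 1, 3 }, { 2, 3 }, X }.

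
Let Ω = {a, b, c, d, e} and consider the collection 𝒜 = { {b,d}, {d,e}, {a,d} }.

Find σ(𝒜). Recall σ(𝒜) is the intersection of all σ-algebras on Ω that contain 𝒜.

Answer: σ(𝒜) = { ∅, {a}, {b}, {c}, {d}, {e}, {a,b}, {a,c}, {a,d}, {a,e}, {b,c}, {b,d}, {b,e}, {c,d}, {c,e}, {d,e}, {a,b,c}, {a,b,d}, {a,b,e}, {a,c,d}, {a,c,e}, {a,d,e}, {b,c,d}, {b,c,e}, {b,d,e}, {c,d,e}, {a,b,c,d}, {a,b,c,e}, {a,b,d,e}, {a,c,d,e}, {b,c,d,e}, Ω }

Working:
Seed the family with 𝒜 together with ∅ and Ω: { ∅, {a,d}, {b,d}, {d,e}, Ω }.
Pass 1. New:
  {a,b,c}  = complement {d,e}
  {a,b,d}  = {a,d} ∪ {b,d}
  {a,c,e}  = complement {b,d}
  {a,d,e}  = {d,e} ∪ {a,d}
  {b,c,e}  = complement {a,d}
  {b,d,e}  = {d,e} ∪ {b,d}
Pass 2: +8 →
  {a,c}  = complement {b,d,e}
  {b,c}  = complement {a,d,e}
  {c,e}  = complement {a,b,d}
  {a,b,c,d}  = {a,b,c} ∪ {a,b,d}
  {a,b,c,e}  = {a,b,c} ∪ {a,c,e}
  {a,b,d,e}  = {a,d,e} ∪ {a,b,d}
  {a,c,d,e}  = {a,d,e} ∪ {a,c,e}
  {b,c,d,e}  = {d,e} ∪ {b,c,e}
Pass 3 adds 8:
  {a}  = complement {b,c,d,e}
  {b}  = complement {a,c,d,e}
  {c}  = complement {a,b,d,e}
  {d}  = complement {a,b,c,e}
  {e}  = complement {a,b,c,d}
  {a,c,d}  = {a,d} ∪ {a,c}
  {b,c,d}  = {b,d} ∪ {b,c}
  {c,d,e}  = {d,e} ∪ {c,e}
Pass 4: +4 →
  {a,b}  = complement {c,d,e}
  {a,e}  = complement {b,c,d}
  {b,e}  = complement {a,c,d}
  {c,d}  = {c} ∪ {d}
Pass 5: 1 new —
  {a,b,e}  = complement {c,d}
Pass 6 adds nothing — fixpoint reached.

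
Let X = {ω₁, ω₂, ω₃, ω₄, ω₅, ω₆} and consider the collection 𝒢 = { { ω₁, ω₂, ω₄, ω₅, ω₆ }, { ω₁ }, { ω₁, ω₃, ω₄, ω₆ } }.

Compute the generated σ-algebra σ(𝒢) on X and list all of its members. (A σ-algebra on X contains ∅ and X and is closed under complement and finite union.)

Begin from { ∅, { ω₁ }, { ω₁, ω₃, ω₄, ω₆ }, { ω₁, ω₂, ω₄, ω₅, ω₆ }, X } (that is, 𝒢 plus ∅ and X).
Pass 1 adds 3:
  { ω₃ }  = complement { ω₁, ω₂, ω₄, ω₅, ω₆ }
  { ω₂, ω₅ }  = complement { ω₁, ω₃, ω₄, ω₆ }
  { ω₂, ω₃, ω₄, ω₅, ω₆ }  = complement { ω₁ }
Pass 2: 3 new —
  { ω₁, ω₃ }  = { ω₃ } ∪ { ω₁ }
  { ω₁, ω₂, ω₅ }  = { ω₂, ω₅ } ∪ { ω₁ }
  { ω₂, ω₃, ω₅ }  = { ω₃ } ∪ { ω₂, ω₅ }
Pass 3 (4 new):
  { ω₁, ω₄, ω₆ }  = complement { ω₂, ω₃, ω₅ }
  { ω₃, ω₄, ω₆ }  = complement { ω₁, ω₂, ω₅ }
  { ω₁, ω₂, ω₃, ω₅ }  = { ω₃ } ∪ { ω₁, ω₂, ω₅ }
  { ω₂, ω₄, ω₅, ω₆ }  = complement { ω₁, ω₃ }
Pass 4 (1 new):
  { ω₄, ω₆ }  = complement { ω₁, ω₂, ω₃, ω₅ }
Pass 5: already closed under ᶜ and ∪.

Therefore σ(𝒢) = { ∅, { ω₁ }, { ω₃ }, { ω₁, ω₃ }, { ω₂, ω₅ }, { ω₄, ω₆ }, { ω₁, ω₂, ω₅ }, { ω₁, ω₄, ω₆ }, { ω₂, ω₃, ω₅ }, { ω₃, ω₄, ω₆ }, { ω₁, ω₂, ω₃, ω₅ }, { ω₁, ω₃, ω₄, ω₆ }, { ω₂, ω₄, ω₅, ω₆ }, { ω₁, ω₂, ω₄, ω₅, ω₆ }, { ω₂, ω₃, ω₄, ω₅, ω₆ }, X } (|σ(𝒢)| = 16).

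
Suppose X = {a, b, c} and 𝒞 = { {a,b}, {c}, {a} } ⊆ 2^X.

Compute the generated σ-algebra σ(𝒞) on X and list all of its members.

|σ(𝒞)| = 8.  σ(𝒞) = { {}, {a}, {b}, {c}, {a,b}, {a,c}, {b,c}, X }

Trace:
Take S₀ = 𝒞 ∪ {∅, X} = { {}, {a}, {c}, {a,b}, X }.
Round 1. New:
  {a,c}  = {c} ∪ {a}
  {b,c}  = X∖{a}
  |family| = 7
Round 2: 1 new —
  {b}  = X∖{a,c}
  |family| = 8
Round 3: stable.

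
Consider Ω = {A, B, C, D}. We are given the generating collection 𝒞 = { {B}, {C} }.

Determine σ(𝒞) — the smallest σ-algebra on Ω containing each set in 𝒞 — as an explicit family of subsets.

Seed the family with 𝒞 together with ∅ and Ω: { {}, {B}, {C}, Ω }.
Round 1. New:
  {B,C}  = {C} ∪ {B}
  {A,B,D}  = Ω∖{C}
  {A,C,D}  = Ω∖{B}
  (now 7)
Round 2: 1 new —
  {A,D}  = Ω∖{B,C}
  (now 8)
Round 3: stable.

σ(𝒞) = { {}, {B}, {C}, {A,D}, {B,C}, {A,B,D}, {A,C,D}, Ω }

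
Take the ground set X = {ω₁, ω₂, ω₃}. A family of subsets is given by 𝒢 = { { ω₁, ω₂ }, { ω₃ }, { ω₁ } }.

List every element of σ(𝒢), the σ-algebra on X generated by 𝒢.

|σ(𝒢)| = 8.  σ(𝒢) = { {  }, { ω₁ }, { ω₂ }, { ω₃ }, { ω₁, ω₂ }, { ω₁, ω₃ }, { ω₂, ω₃ }, X }

Derivation:
Begin from { {  }, { ω₁ }, { ω₃ }, { ω₁, ω₂ }, X } (that is, 𝒢 plus ∅ and X).
Step 1. New:
  { ω₁, ω₃ }  = { ω₃ } ∪ { ω₁ }
  { ω₂, ω₃ }  = X∖{ ω₁ }
  |family| = 7
Step 2 adds 1:
  { ω₂ }  = X∖{ ω₁, ω₃ }
  |family| = 8
Step 3: closed — nothing new.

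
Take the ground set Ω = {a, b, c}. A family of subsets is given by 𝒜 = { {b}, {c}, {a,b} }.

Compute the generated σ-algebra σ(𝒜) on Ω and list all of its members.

Take S₀ = 𝒜 ∪ {∅, Ω} = { {}, {b}, {c}, {a,b}, Ω }.
Round 1 adds 2:
  {a,c}  = Ω∖{b}
  {b,c}  = {c} ∪ {b}
  — 7 sets.
Round 2: +1 →
  {a}  = Ω∖{b,c}
  — 8 sets.
Round 3: already closed under ᶜ and ∪.

|σ(𝒜)| = 8.  σ(𝒜) = { {}, {a}, {b}, {c}, {a,b}, {a,c}, {b,c}, Ω }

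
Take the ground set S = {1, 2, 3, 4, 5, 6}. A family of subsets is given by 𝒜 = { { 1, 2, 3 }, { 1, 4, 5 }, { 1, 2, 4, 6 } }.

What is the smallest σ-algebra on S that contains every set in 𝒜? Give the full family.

Take S₀ = 𝒜 ∪ {∅, S} = { ∅, { 1, 2, 3 }, { 1, 4, 5 }, { 1, 2, 4, 6 }, S }.
Iteration 1: 6 new —
  { 3, 5 }  = { 1, 2, 4, 6 }ᶜ
  { 2, 3, 6 }  = { 1, 4, 5 }ᶜ
  { 4, 5, 6 }  = { 1, 2, 3 }ᶜ
  { 1, 2, 3, 4, 5 }  = { 1, 4, 5 } ∪ { 1, 2, 3 }
  { 1, 2, 3, 4, 6 }  = { 1, 2, 4, 6 } ∪ { 1, 2, 3 }
  { 1, 2, 4, 5, 6 }  = { 1, 4, 5 } ∪ { 1, 2, 4, 6 }
  (now 11)
Iteration 2 adds 10:
  { 3 }  = { 1, 2, 4, 5, 6 }ᶜ
  { 5 }  = { 1, 2, 3, 4, 6 }ᶜ
  { 6 }  = { 1, 2, 3, 4, 5 }ᶜ
  { 1, 2, 3, 5 }  = { 1, 2, 3 } ∪ { 3, 5 }
  { 1, 2, 3, 6 }  = { 1, 2, 3 } ∪ { 2, 3, 6 }
  { 1, 3, 4, 5 }  = { 1, 4, 5 } ∪ { 3, 5 }
  { 1, 4, 5, 6 }  = { 1, 4, 5 } ∪ { 4, 5, 6 }
  { 2, 3, 5, 6 }  = { 2, 3, 6 } ∪ { 3, 5 }
  { 3, 4, 5, 6 }  = { 3, 5 } ∪ { 4, 5, 6 }
  { 2, 3, 4, 5, 6 }  = { 2, 3, 6 } ∪ { 4, 5, 6 }
  (now 21)
Iteration 3 adds 12:
  { 1 }  = { 2, 3, 4, 5, 6 }ᶜ
  { 1, 2 }  = { 3, 4, 5, 6 }ᶜ
  { 1, 4 }  = { 2, 3, 5, 6 }ᶜ
  { 2, 3 }  = { 1, 4, 5, 6 }ᶜ
  { 2, 6 }  = { 1, 3, 4, 5 }ᶜ
  { 3, 6 }  = { 6 } ∪ { 3 }
  { 4, 5 }  = { 1, 2, 3, 6 }ᶜ
  { 4, 6 }  = { 1, 2, 3, 5 }ᶜ
  { 5, 6 }  = { 6 } ∪ { 5 }
  { 3, 5, 6 }  = { 3, 5 } ∪ { 6 }
  { 1, 2, 3, 5, 6 }  = { 3, 5 } ∪ { 1, 2, 3, 6 }
  { 1, 3, 4, 5, 6 }  = { 1, 4, 5, 6 } ∪ { 1, 3, 4, 5 }
  (now 33)
Iteration 4. New:
  { 2 }  = { 1, 3, 4, 5, 6 }ᶜ
  { 4 }  = { 1, 2, 3, 5, 6 }ᶜ
  { 1, 3 }  = { 3 } ∪ { 1 }
  { 1, 5 }  = { 5 } ∪ { 1 }
  { 1, 6 }  = { 6 } ∪ { 1 }
  { 1, 2, 4 }  = { 3, 5, 6 }ᶜ
  { 1, 2, 5 }  = { 1, 2 } ∪ { 5 }
  { 1, 2, 6 }  = { 1, 2 } ∪ { 2, 6 }
  { 1, 3, 4 }  = { 3 } ∪ { 1, 4 }
  { 1, 3, 5 }  = { 3, 5 } ∪ { 1 }
  { 1, 3, 6 }  = { 3, 6 } ∪ { 1 }
  { 1, 4, 6 }  = { 6 } ∪ { 1, 4 }
  { 1, 5, 6 }  = { 5, 6 } ∪ { 1 }
  { 2, 3, 5 }  = { 5 } ∪ { 2, 3 }
  { 2, 4, 6 }  = { 2, 6 } ∪ { 4, 6 }
  { 2, 5, 6 }  = { 5, 6 } ∪ { 2, 6 }
  { 3, 4, 5 }  = { 4, 5 } ∪ { 3 }
  { 3, 4, 6 }  = { 3 } ∪ { 4, 6 }
  { 1, 2, 3, 4 }  = { 5, 6 }ᶜ
  { 1, 2, 4, 5 }  = { 3, 6 }ᶜ
  { 1, 2, 5, 6 }  = { 5, 6 } ∪ { 1, 2 }
  { 1, 3, 4, 6 }  = { 1, 4 } ∪ { 3, 6 }
  { 1, 3, 5, 6 }  = { 3, 5, 6 } ∪ { 1 }
  { 2, 3, 4, 5 }  = { 4, 5 } ∪ { 2, 3 }
  { 2, 3, 4, 6 }  = { 2, 3, 6 } ∪ { 4, 6 }
  { 2, 4, 5, 6 }  = { 2, 6 } ∪ { 4, 5 }
  (now 59)
Iteration 5. New:
  { 2, 4 }  = { 1, 3, 5, 6 }ᶜ
  { 2, 5 }  = { 1, 3, 4, 6 }ᶜ
  { 3, 4 }  = { 1, 2, 5, 6 }ᶜ
  { 2, 3, 4 }  = { 1, 5, 6 }ᶜ
  { 2, 4, 5 }  = { 1, 3, 6 }ᶜ
  (now 64)
Iteration 6: already closed under ᶜ and ∪.

σ(𝒜) = { ∅, { 1 }, { 2 }, { 3 }, { 4 }, { 5 }, { 6 }, { 1, 2 }, { 1, 3 }, { 1, 4 }, { 1, 5 }, { 1, 6 }, { 2, 3 }, { 2, 4 }, { 2, 5 }, { 2, 6 }, { 3, 4 }, { 3, 5 }, { 3, 6 }, { 4, 5 }, { 4, 6 }, { 5, 6 }, { 1, 2, 3 }, { 1, 2, 4 }, { 1, 2, 5 }, { 1, 2, 6 }, { 1, 3, 4 }, { 1, 3, 5 }, { 1, 3, 6 }, { 1, 4, 5 }, { 1, 4, 6 }, { 1, 5, 6 }, { 2, 3, 4 }, { 2, 3, 5 }, { 2, 3, 6 }, { 2, 4, 5 }, { 2, 4, 6 }, { 2, 5, 6 }, { 3, 4, 5 }, { 3, 4, 6 }, { 3, 5, 6 }, { 4, 5, 6 }, { 1, 2, 3, 4 }, { 1, 2, 3, 5 }, { 1, 2, 3, 6 }, { 1, 2, 4, 5 }, { 1, 2, 4, 6 }, { 1, 2, 5, 6 }, { 1, 3, 4, 5 }, { 1, 3, 4, 6 }, { 1, 3, 5, 6 }, { 1, 4, 5, 6 }, { 2, 3, 4, 5 }, { 2, 3, 4, 6 }, { 2, 3, 5, 6 }, { 2, 4, 5, 6 }, { 3, 4, 5, 6 }, { 1, 2, 3, 4, 5 }, { 1, 2, 3, 4, 6 }, { 1, 2, 3, 5, 6 }, { 1, 2, 4, 5, 6 }, { 1, 3, 4, 5, 6 }, { 2, 3, 4, 5, 6 }, S }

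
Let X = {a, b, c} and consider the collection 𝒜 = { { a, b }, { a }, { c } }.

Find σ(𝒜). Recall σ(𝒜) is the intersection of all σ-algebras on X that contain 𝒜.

|σ(𝒜)| = 8.  σ(𝒜) = { {  }, { a }, { b }, { c }, { a, b }, { a, c }, { b, c }, X }

Check:
Begin from { {  }, { a }, { c }, { a, b }, X } (that is, 𝒜 plus ∅ and X).
Pass 1 adds 2:
  { a, c }  = { c } ∪ { a }
  { b, c }  = X∖{ a }
  — 7 sets.
Pass 2 (1 new):
  { b }  = X∖{ a, c }
  — 8 sets.
Pass 3 adds nothing — fixpoint reached.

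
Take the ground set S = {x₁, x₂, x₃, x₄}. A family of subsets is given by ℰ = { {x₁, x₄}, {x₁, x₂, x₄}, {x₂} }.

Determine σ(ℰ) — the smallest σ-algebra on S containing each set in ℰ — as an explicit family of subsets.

Start: ℰ ∪ {∅, S} = { {}, {x₂}, {x₁, x₄}, {x₁, x₂, x₄}, S }.
Step 1 (3 new):
  {x₃}  = ᶜ of {x₁, x₂, x₄}
  {x₂, x₃}  = ᶜ of {x₁, x₄}
  {x₁, x₃, x₄}  = ᶜ of {x₂}
  — 8 sets.
Step 2: no new sets; the family is a σ-algebra.

Hence σ(ℰ) has 8 members: { {}, {x₂}, {x₃}, {x₁, x₄}, {x₂, x₃}, {x₁, x₂, x₄}, {x₁, x₃, x₄}, S }.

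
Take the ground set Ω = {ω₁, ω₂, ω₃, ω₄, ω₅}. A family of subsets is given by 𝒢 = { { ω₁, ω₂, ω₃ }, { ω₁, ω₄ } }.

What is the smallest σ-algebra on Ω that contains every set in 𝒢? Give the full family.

|σ(𝒢)| = 16.  σ(𝒢) = { {}, { ω₁ }, { ω₄ }, { ω₅ }, { ω₁, ω₄ }, { ω₁, ω₅ }, { ω₂, ω₃ }, { ω₄, ω₅ }, { ω₁, ω₂, ω₃ }, { ω₁, ω₄, ω₅ }, { ω₂, ω₃, ω₄ }, { ω₂, ω₃, ω₅ }, { ω₁, ω₂, ω₃, ω₄ }, { ω₁, ω₂, ω₃, ω₅ }, { ω₂, ω₃, ω₄, ω₅ }, Ω }

Working:
Begin from { {}, { ω₁, ω₄ }, { ω₁, ω₂, ω₃ }, Ω } (that is, 𝒢 plus ∅ and Ω).
Step 1: +3 →
  { ω₄, ω₅ }  = complement { ω₁, ω₂, ω₃ }
  { ω₂, ω₃, ω₅ }  = complement { ω₁, ω₄ }
  { ω₁, ω₂, ω₃, ω₄ }  = { ω₁, ω₂, ω₃ } ∪ { ω₁, ω₄ }
  (now 7)
Step 2. New:
  { ω₅ }  = complement { ω₁, ω₂, ω₃, ω₄ }
  { ω₁, ω₄, ω₅ }  = { ω₄, ω₅ } ∪ { ω₁, ω₄ }
  { ω₁, ω₂, ω₃, ω₅ }  = { ω₂, ω₃, ω₅ } ∪ { ω₁, ω₂, ω₃ }
  { ω₂, ω₃, ω₄, ω₅ }  = { ω₄, ω₅ } ∪ { ω₂, ω₃, ω₅ }
  (now 11)
Step 3: 3 new —
  { ω₁ }  = complement { ω₂, ω₃, ω₄, ω₅ }
  { ω₄ }  = complement { ω₁, ω₂, ω₃, ω₅ }
  { ω₂, ω₃ }  = complement { ω₁, ω₄, ω₅ }
  (now 14)
Step 4: +2 →
  { ω₁, ω₅ }  = { ω₅ } ∪ { ω₁ }
  { ω₂, ω₃, ω₄ }  = { ω₂, ω₃ } ∪ { ω₄ }
  (now 16)
After Step 5 the family is unchanged; done.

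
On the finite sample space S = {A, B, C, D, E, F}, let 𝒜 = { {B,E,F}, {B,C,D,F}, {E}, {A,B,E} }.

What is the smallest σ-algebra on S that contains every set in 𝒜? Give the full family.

Initial family (6 sets): { {}, {E}, {A,B,E}, {B,E,F}, {B,C,D,F}, S }.
Step 1: +6 →
  {A,E}  = {B,C,D,F}ᶜ
  {A,C,D}  = {B,E,F}ᶜ
  {C,D,F}  = {A,B,E}ᶜ
  {A,B,E,F}  = {A,B,E} ∪ {B,E,F}
  {A,B,C,D,F}  = {E}ᶜ
  {B,C,D,E,F}  = {B,C,D,F} ∪ {B,E,F}
  (now 12)
Step 2 (7 new):
  {A}  = {B,C,D,E,F}ᶜ
  {C,D}  = {A,B,E,F}ᶜ
  {A,C,D,E}  = {E} ∪ {A,C,D}
  {A,C,D,F}  = {A,C,D} ∪ {C,D,F}
  {C,D,E,F}  = {E} ∪ {C,D,F}
  {A,B,C,D,E}  = {A,B,E} ∪ {A,C,D}
  {A,C,D,E,F}  = {A,E} ∪ {C,D,F}
  (now 19)
Step 3 (6 new):
  {B}  = {A,C,D,E,F}ᶜ
  {F}  = {A,B,C,D,E}ᶜ
  {A,B}  = {C,D,E,F}ᶜ
  {B,E}  = {A,C,D,F}ᶜ
  {B,F}  = {A,C,D,E}ᶜ
  {C,D,E}  = {C,D} ∪ {E}
  (now 25)
Step 4. New:
  {A,F}  = {F} ∪ {A}
  {E,F}  = {F} ∪ {E}
  {A,B,F}  = {C,D,E}ᶜ
  {A,E,F}  = {F} ∪ {A,E}
  {B,C,D}  = {C,D} ∪ {B}
  {A,B,C,D}  = {C,D} ∪ {A,B}
  {B,C,D,E}  = {B,E} ∪ {C,D,E}
  (now 32)
Step 5 adds nothing — fixpoint reached.

|σ(𝒜)| = 32.  σ(𝒜) = { {}, {A}, {B}, {E}, {F}, {A,B}, {A,E}, {A,F}, {B,E}, {B,F}, {C,D}, {E,F}, {A,B,E}, {A,B,F}, {A,C,D}, {A,E,F}, {B,C,D}, {B,E,F}, {C,D,E}, {C,D,F}, {A,B,C,D}, {A,B,E,F}, {A,C,D,E}, {A,C,D,F}, {B,C,D,E}, {B,C,D,F}, {C,D,E,F}, {A,B,C,D,E}, {A,B,C,D,F}, {A,C,D,E,F}, {B,C,D,E,F}, S }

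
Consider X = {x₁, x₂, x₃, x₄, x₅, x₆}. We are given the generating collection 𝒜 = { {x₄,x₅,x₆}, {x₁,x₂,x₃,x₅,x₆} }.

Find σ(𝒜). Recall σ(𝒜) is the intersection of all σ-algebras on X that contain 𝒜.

Take S₀ = 𝒜 ∪ {∅, X} = { {}, {x₄,x₅,x₆}, {x₁,x₂,x₃,x₅,x₆}, X }.
Step 1: 2 new —
  {x₄}  = {x₁,x₂,x₃,x₅,x₆}ᶜ
  {x₁,x₂,x₃}  = {x₄,x₅,x₆}ᶜ
  (now 6)
Step 2: +1 →
  {x₁,x₂,x₃,x₄}  = {x₁,x₂,x₃} ∪ {x₄}
  (now 7)
Step 3: +1 →
  {x₅,x₆}  = {x₁,x₂,x₃,x₄}ᶜ
  (now 8)
After Step 4 the family is unchanged; done.

σ(𝒜) = { {}, {x₄}, {x₅,x₆}, {x₁,x₂,x₃}, {x₄,x₅,x₆}, {x₁,x₂,x₃,x₄}, {x₁,x₂,x₃,x₅,x₆}, X }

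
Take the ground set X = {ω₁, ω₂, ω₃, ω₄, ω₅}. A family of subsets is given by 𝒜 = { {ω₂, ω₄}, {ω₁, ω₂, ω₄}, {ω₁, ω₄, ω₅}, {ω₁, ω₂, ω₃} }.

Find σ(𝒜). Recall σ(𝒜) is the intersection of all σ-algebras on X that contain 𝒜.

σ(𝒜) (32 sets): { ∅, {ω₁}, {ω₂}, {ω₃}, {ω₄}, {ω₅}, {ω₁, ω₂}, {ω₁, ω₃}, {ω₁, ω₄}, {ω₁, ω₅}, {ω₂, ω₃}, {ω₂, ω₄}, {ω₂, ω₅}, {ω₃, ω₄}, {ω₃, ω₅}, {ω₄, ω₅}, {ω₁, ω₂, ω₃}, {ω₁, ω₂, ω₄}, {ω₁, ω₂, ω₅}, {ω₁, ω₃, ω₄}, {ω₁, ω₃, ω₅}, {ω₁, ω₄, ω₅}, {ω₂, ω₃, ω₄}, {ω₂, ω₃, ω₅}, {ω₂, ω₄, ω₅}, {ω₃, ω₄, ω₅}, {ω₁, ω₂, ω₃, ω₄}, {ω₁, ω₂, ω₃, ω₅}, {ω₁, ω₂, ω₄, ω₅}, {ω₁, ω₃, ω₄, ω₅}, {ω₂, ω₃, ω₄, ω₅}, X }

Working:
Begin from { ∅, {ω₂, ω₄}, {ω₁, ω₂, ω₃}, {ω₁, ω₂, ω₄}, {ω₁, ω₄, ω₅}, X } (that is, 𝒜 plus ∅ and X).
Step 1: 6 new —
  {ω₂, ω₃}  = X∖{ω₁, ω₄, ω₅}
  {ω₃, ω₅}  = X∖{ω₁, ω₂, ω₄}
  {ω₄, ω₅}  = X∖{ω₁, ω₂, ω₃}
  {ω₁, ω₃, ω₅}  = X∖{ω₂, ω₄}
  {ω₁, ω₂, ω₃, ω₄}  = {ω₁, ω₂, ω₃} ∪ {ω₂, ω₄}
  {ω₁, ω₂, ω₄, ω₅}  = {ω₁, ω₄, ω₅} ∪ {ω₂, ω₄}
  (now 12)
Step 2 (9 new):
  {ω₃}  = X∖{ω₁, ω₂, ω₄, ω₅}
  {ω₅}  = X∖{ω₁, ω₂, ω₃, ω₄}
  {ω₂, ω₃, ω₄}  = {ω₂, ω₃} ∪ {ω₂, ω₄}
  {ω₂, ω₃, ω₅}  = {ω₂, ω₃} ∪ {ω₃, ω₅}
  {ω₂, ω₄, ω₅}  = {ω₄, ω₅} ∪ {ω₂, ω₄}
  {ω₃, ω₄, ω₅}  = {ω₄, ω₅} ∪ {ω₃, ω₅}
  {ω₁, ω₂, ω₃, ω₅}  = {ω₁, ω₂, ω₃} ∪ {ω₁, ω₃, ω₅}
  {ω₁, ω₃, ω₄, ω₅}  = {ω₁, ω₄, ω₅} ∪ {ω₁, ω₃, ω₅}
  {ω₂, ω₃, ω₄, ω₅}  = {ω₄, ω₅} ∪ {ω₂, ω₃}
  (now 21)
Step 3 adds 7:
  {ω₁}  = X∖{ω₂, ω₃, ω₄, ω₅}
  {ω₂}  = X∖{ω₁, ω₃, ω₄, ω₅}
  {ω₄}  = X∖{ω₁, ω₂, ω₃, ω₅}
  {ω₁, ω₂}  = X∖{ω₃, ω₄, ω₅}
  {ω₁, ω₃}  = X∖{ω₂, ω₄, ω₅}
  {ω₁, ω₄}  = X∖{ω₂, ω₃, ω₅}
  {ω₁, ω₅}  = X∖{ω₂, ω₃, ω₄}
  (now 28)
Step 4 adds 4:
  {ω₂, ω₅}  = {ω₂} ∪ {ω₅}
  {ω₃, ω₄}  = {ω₃} ∪ {ω₄}
  {ω₁, ω₂, ω₅}  = {ω₁, ω₂} ∪ {ω₅}
  {ω₁, ω₃, ω₄}  = {ω₃} ∪ {ω₁, ω₄}
  (now 32)
Step 5: stable.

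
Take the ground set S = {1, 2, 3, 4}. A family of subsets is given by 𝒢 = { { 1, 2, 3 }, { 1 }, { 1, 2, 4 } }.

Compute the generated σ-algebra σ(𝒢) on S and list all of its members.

Start: 𝒢 ∪ {∅, S} = { {}, { 1 }, { 1, 2, 3 }, { 1, 2, 4 }, S }.
Step 1: 3 new —
  { 3 }  = S∖{ 1, 2, 4 }
  { 4 }  = S∖{ 1, 2, 3 }
  { 2, 3, 4 }  = S∖{ 1 }
  [8 total]
Step 2 adds 3:
  { 1, 3 }  = { 3 } ∪ { 1 }
  { 1, 4 }  = { 4 } ∪ { 1 }
  { 3, 4 }  = { 4 } ∪ { 3 }
  [11 total]
Step 3 adds 4:
  { 1, 2 }  = S∖{ 3, 4 }
  { 2, 3 }  = S∖{ 1, 4 }
  { 2, 4 }  = S∖{ 1, 3 }
  { 1, 3, 4 }  = { 3 } ∪ { 1, 4 }
  [15 total]
Step 4: +1 →
  { 2 }  = S∖{ 1, 3, 4 }
  [16 total]
Step 5 adds nothing — fixpoint reached.

Therefore σ(𝒢) = { {}, { 1 }, { 2 }, { 3 }, { 4 }, { 1, 2 }, { 1, 3 }, { 1, 4 }, { 2, 3 }, { 2, 4 }, { 3, 4 }, { 1, 2, 3 }, { 1, 2, 4 }, { 1, 3, 4 }, { 2, 3, 4 }, S } (|σ(𝒢)| = 16).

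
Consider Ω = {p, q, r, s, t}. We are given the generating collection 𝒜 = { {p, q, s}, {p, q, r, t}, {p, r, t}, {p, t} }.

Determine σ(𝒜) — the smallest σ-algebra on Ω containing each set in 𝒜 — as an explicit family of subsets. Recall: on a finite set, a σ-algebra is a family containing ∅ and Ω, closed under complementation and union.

Take S₀ = 𝒜 ∪ {∅, Ω} = { {}, {p, t}, {p, q, s}, {p, r, t}, {p, q, r, t}, Ω }.
Iteration 1 adds 5:
  {s}  = {p, q, r, t}ᶜ
  {q, s}  = {p, r, t}ᶜ
  {r, t}  = {p, q, s}ᶜ
  {q, r, s}  = {p, t}ᶜ
  {p, q, s, t}  = {p, t} ∪ {p, q, s}
  (now 11)
Iteration 2 adds 6:
  {r}  = {p, q, s, t}ᶜ
  {p, s, t}  = {p, t} ∪ {s}
  {r, s, t}  = {s} ∪ {r, t}
  {p, q, r, s}  = {p, q, s} ∪ {q, r, s}
  {p, r, s, t}  = {p, r, t} ∪ {s}
  {q, r, s, t}  = {r, t} ∪ {q, r, s}
  (now 17)
Iteration 3: 6 new —
  {p}  = {q, r, s, t}ᶜ
  {q}  = {p, r, s, t}ᶜ
  {t}  = {p, q, r, s}ᶜ
  {p, q}  = {r, s, t}ᶜ
  {q, r}  = {p, s, t}ᶜ
  {r, s}  = {r} ∪ {s}
  (now 23)
Iteration 4: 9 new —
  {p, r}  = {r} ∪ {p}
  {p, s}  = {s} ∪ {p}
  {q, t}  = {q} ∪ {t}
  {s, t}  = {t} ∪ {s}
  {p, q, r}  = {p, q} ∪ {r}
  {p, q, t}  = {r, s}ᶜ
  {p, r, s}  = {r, s} ∪ {p}
  {q, r, t}  = {q} ∪ {r, t}
  {q, s, t}  = {t} ∪ {q, s}
  (now 32)
After Iteration 5 the family is unchanged; done.

Therefore σ(𝒜) = { {}, {p}, {q}, {r}, {s}, {t}, {p, q}, {p, r}, {p, s}, {p, t}, {q, r}, {q, s}, {q, t}, {r, s}, {r, t}, {s, t}, {p, q, r}, {p, q, s}, {p, q, t}, {p, r, s}, {p, r, t}, {p, s, t}, {q, r, s}, {q, r, t}, {q, s, t}, {r, s, t}, {p, q, r, s}, {p, q, r, t}, {p, q, s, t}, {p, r, s, t}, {q, r, s, t}, Ω } (|σ(𝒜)| = 32).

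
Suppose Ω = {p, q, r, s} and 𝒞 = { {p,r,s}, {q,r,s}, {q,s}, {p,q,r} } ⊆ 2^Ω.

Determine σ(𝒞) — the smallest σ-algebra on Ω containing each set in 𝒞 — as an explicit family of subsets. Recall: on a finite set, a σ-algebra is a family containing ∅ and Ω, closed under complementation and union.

Initial family (6 sets): { ∅, {q,s}, {p,q,r}, {p,r,s}, {q,r,s}, Ω }.
Iteration 1. New:
  {p}  = complement {q,r,s}
  {q}  = complement {p,r,s}
  {s}  = complement {p,q,r}
  {p,r}  = complement {q,s}
  [10 total]
Iteration 2: +3 →
  {p,q}  = {q} ∪ {p}
  {p,s}  = {s} ∪ {p}
  {p,q,s}  = {q,s} ∪ {p}
  [13 total]
Iteration 3 (3 new):
  {r}  = complement {p,q,s}
  {q,r}  = complement {p,s}
  {r,s}  = complement {p,q}
  [16 total]
Iteration 4: closed — nothing new.

Hence σ(𝒞) has 16 members: { ∅, {p}, {q}, {r}, {s}, {p,q}, {p,r}, {p,s}, {q,r}, {q,s}, {r,s}, {p,q,r}, {p,q,s}, {p,r,s}, {q,r,s}, Ω }.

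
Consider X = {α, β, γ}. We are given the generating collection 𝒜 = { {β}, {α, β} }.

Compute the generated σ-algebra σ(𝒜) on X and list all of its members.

σ(𝒜) (8 sets): { {}, {α}, {β}, {γ}, {α, β}, {α, γ}, {β, γ}, X }

Derivation:
Take S₀ = 𝒜 ∪ {∅, X} = { {}, {β}, {α, β}, X }.
Round 1: 2 new —
  {γ}  = {α, β}ᶜ
  {α, γ}  = {β}ᶜ
  |family| = 6
Round 2: +1 →
  {β, γ}  = {γ} ∪ {β}
  |family| = 7
Round 3. New:
  {α}  = {β, γ}ᶜ
  |family| = 8
Round 4: no new sets; the family is a σ-algebra.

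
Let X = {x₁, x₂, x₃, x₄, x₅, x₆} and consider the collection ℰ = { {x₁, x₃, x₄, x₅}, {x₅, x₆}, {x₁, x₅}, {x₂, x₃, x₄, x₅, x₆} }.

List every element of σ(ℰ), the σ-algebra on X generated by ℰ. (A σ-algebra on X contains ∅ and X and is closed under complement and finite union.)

σ(ℰ) (32 sets): { {}, {x₁}, {x₂}, {x₅}, {x₆}, {x₁, x₂}, {x₁, x₅}, {x₁, x₆}, {x₂, x₅}, {x₂, x₆}, {x₃, x₄}, {x₅, x₆}, {x₁, x₂, x₅}, {x₁, x₂, x₆}, {x₁, x₃, x₄}, {x₁, x₅, x₆}, {x₂, x₃, x₄}, {x₂, x₅, x₆}, {x₃, x₄, x₅}, {x₃, x₄, x₆}, {x₁, x₂, x₃, x₄}, {x₁, x₂, x₅, x₆}, {x₁, x₃, x₄, x₅}, {x₁, x₃, x₄, x₆}, {x₂, x₃, x₄, x₅}, {x₂, x₃, x₄, x₆}, {x₃, x₄, x₅, x₆}, {x₁, x₂, x₃, x₄, x₅}, {x₁, x₂, x₃, x₄, x₆}, {x₁, x₃, x₄, x₅, x₆}, {x₂, x₃, x₄, x₅, x₆}, X }

Working:
Initial family (6 sets): { {}, {x₁, x₅}, {x₅, x₆}, {x₁, x₃, x₄, x₅}, {x₂, x₃, x₄, x₅, x₆}, X }.
Round 1: 6 new —
  {x₁}  = X∖{x₂, x₃, x₄, x₅, x₆}
  {x₂, x₆}  = X∖{x₁, x₃, x₄, x₅}
  {x₁, x₅, x₆}  = {x₅, x₆} ∪ {x₁, x₅}
  {x₁, x₂, x₃, x₄}  = X∖{x₅, x₆}
  {x₂, x₃, x₄, x₆}  = X∖{x₁, x₅}
  {x₁, x₃, x₄, x₅, x₆}  = {x₁, x₃, x₄, x₅} ∪ {x₅, x₆}
Round 2. New:
  {x₂}  = X∖{x₁, x₃, x₄, x₅, x₆}
  {x₁, x₂, x₆}  = {x₂, x₆} ∪ {x₁}
  {x₂, x₃, x₄}  = X∖{x₁, x₅, x₆}
  {x₂, x₅, x₆}  = {x₅, x₆} ∪ {x₂, x₆}
  {x₁, x₂, x₅, x₆}  = {x₂, x₆} ∪ {x₁, x₅, x₆}
  {x₁, x₂, x₃, x₄, x₅}  = {x₁, x₃, x₄, x₅} ∪ {x₁, x₂, x₃, x₄}
  {x₁, x₂, x₃, x₄, x₆}  = {x₂, x₆} ∪ {x₁, x₂, x₃, x₄}
Round 3. New:
  {x₅}  = X∖{x₁, x₂, x₃, x₄, x₆}
  {x₆}  = X∖{x₁, x₂, x₃, x₄, x₅}
  {x₁, x₂}  = {x₂} ∪ {x₁}
  {x₃, x₄}  = X∖{x₁, x₂, x₅, x₆}
  {x₁, x₂, x₅}  = {x₂} ∪ {x₁, x₅}
  {x₁, x₃, x₄}  = X∖{x₂, x₅, x₆}
  {x₃, x₄, x₅}  = X∖{x₁, x₂, x₆}
Round 4 (6 new):
  {x₁, x₆}  = {x₆} ∪ {x₁}
  {x₂, x₅}  = {x₂} ∪ {x₅}
  {x₃, x₄, x₆}  = X∖{x₁, x₂, x₅}
  {x₁, x₃, x₄, x₆}  = {x₆} ∪ {x₁, x₃, x₄}
  {x₂, x₃, x₄, x₅}  = {x₃, x₄, x₅} ∪ {x₂}
  {x₃, x₄, x₅, x₆}  = X∖{x₁, x₂}
After Round 5 the family is unchanged; done.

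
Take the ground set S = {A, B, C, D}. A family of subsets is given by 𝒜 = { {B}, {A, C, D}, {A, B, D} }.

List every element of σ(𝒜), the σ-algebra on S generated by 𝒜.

Initial family (5 sets): { ∅, {B}, {A, B, D}, {A, C, D}, S }.
Iteration 1 (1 new):
  {C}  = ᶜ of {A, B, D}
  [6 total]
Iteration 2: 1 new —
  {B, C}  = {C} ∪ {B}
  [7 total]
Iteration 3 (1 new):
  {A, D}  = ᶜ of {B, C}
  [8 total]
Iteration 4: no new sets; the family is a σ-algebra.

Therefore σ(𝒜) = { ∅, {B}, {C}, {A, D}, {B, C}, {A, B, D}, {A, C, D}, S } (|σ(𝒜)| = 8).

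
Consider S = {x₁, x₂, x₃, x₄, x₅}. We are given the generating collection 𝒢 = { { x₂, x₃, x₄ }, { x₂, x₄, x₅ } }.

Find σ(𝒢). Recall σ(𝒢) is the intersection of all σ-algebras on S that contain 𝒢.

Take S₀ = 𝒢 ∪ {∅, S} = { {  }, { x₂, x₃, x₄ }, { x₂, x₄, x₅ }, S }.
Step 1: 3 new —
  { x₁, x₃ }  = { x₂, x₄, x₅ }ᶜ
  { x₁, x₅ }  = { x₂, x₃, x₄ }ᶜ
  { x₂, x₃, x₄, x₅ }  = { x₂, x₃, x₄ } ∪ { x₂, x₄, x₅ }
Step 2 (4 new):
  { x₁ }  = { x₂, x₃, x₄, x₅ }ᶜ
  { x₁, x₃, x₅ }  = { x₁, x₃ } ∪ { x₁, x₅ }
  { x₁, x₂, x₃, x₄ }  = { x₂, x₃, x₄ } ∪ { x₁, x₃ }
  { x₁, x₂, x₄, x₅ }  = { x₁, x₅ } ∪ { x₂, x₄, x₅ }
Step 3 (3 new):
  { x₃ }  = { x₁, x₂, x₄, x₅ }ᶜ
  { x₅ }  = { x₁, x₂, x₃, x₄ }ᶜ
  { x₂, x₄ }  = { x₁, x₃, x₅ }ᶜ
Step 4 (2 new):
  { x₃, x₅ }  = { x₃ } ∪ { x₅ }
  { x₁, x₂, x₄ }  = { x₂, x₄ } ∪ { x₁ }
Step 5: no new sets; the family is a σ-algebra.

σ(𝒢) = { {  }, { x₁ }, { x₃ }, { x₅ }, { x₁, x₃ }, { x₁, x₅ }, { x₂, x₄ }, { x₃, x₅ }, { x₁, x₂, x₄ }, { x₁, x₃, x₅ }, { x₂, x₃, x₄ }, { x₂, x₄, x₅ }, { x₁, x₂, x₃, x₄ }, { x₁, x₂, x₄, x₅ }, { x₂, x₃, x₄, x₅ }, S }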